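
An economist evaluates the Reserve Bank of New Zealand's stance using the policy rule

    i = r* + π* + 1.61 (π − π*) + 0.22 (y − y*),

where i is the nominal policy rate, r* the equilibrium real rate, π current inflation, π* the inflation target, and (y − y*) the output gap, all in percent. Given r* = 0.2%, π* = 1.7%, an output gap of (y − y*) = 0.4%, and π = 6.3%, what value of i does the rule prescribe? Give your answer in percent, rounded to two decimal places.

i = 0.2 + 1.7 + 1.61 × (6.3 − 1.7) + 0.22 × 0.4
   = 0.2 + 1.7 + 7.406 + 0.088 = 9.39

9.39%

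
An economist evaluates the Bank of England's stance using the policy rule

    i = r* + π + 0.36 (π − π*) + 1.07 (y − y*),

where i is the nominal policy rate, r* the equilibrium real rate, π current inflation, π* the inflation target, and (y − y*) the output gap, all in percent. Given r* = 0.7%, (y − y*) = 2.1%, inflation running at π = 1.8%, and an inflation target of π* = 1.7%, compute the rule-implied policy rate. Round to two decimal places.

i = 0.7 + 1.8 + 0.36 × (1.8 − 1.7) + 1.07 × 2.1
   = 0.7 + 1.8 + 0.036 + 2.247 = 4.78

4.78%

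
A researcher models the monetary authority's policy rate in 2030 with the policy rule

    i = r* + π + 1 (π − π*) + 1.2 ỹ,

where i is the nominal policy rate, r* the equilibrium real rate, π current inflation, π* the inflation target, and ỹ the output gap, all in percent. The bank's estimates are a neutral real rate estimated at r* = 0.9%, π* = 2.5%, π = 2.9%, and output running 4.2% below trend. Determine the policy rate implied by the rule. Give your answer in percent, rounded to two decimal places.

Output 4.2% below potential → ỹ = -4.2.
i = 0.9 + 2.9 + 1 × (2.9 − 2.5) + 1.2 × (-4.2)
   = 0.9 + 2.9 + 0.4 − 5.04 = -0.84

-0.84%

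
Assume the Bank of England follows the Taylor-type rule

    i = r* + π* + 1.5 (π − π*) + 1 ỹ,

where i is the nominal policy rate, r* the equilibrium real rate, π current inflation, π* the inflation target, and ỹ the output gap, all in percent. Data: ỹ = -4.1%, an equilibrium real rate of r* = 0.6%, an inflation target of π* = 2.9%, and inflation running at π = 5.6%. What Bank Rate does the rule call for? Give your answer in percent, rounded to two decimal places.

i = 0.6 + 2.9 + 1.5 × (5.6 − 2.9) + 1 × (-4.1)
   = 0.6 + 2.9 + 4.05 − 4.1 = 3.45

3.45%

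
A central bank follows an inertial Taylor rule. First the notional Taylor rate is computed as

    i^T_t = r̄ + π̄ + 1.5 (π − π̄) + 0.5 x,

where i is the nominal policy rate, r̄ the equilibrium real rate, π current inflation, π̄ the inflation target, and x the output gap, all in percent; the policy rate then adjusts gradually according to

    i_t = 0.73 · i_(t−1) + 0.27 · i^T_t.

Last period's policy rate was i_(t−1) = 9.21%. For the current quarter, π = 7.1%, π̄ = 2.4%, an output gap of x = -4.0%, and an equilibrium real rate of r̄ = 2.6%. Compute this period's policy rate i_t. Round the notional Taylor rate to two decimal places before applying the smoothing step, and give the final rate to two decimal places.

9.44%

i^T_t = 2.6 + 2.4 + 1.5 × (7.1 − 2.4) + 0.5 × (-4.0)
   = 2.6 + 2.4 + 7.05 − 2 = 10.05
i_t = 0.73 × 9.21 + 0.27 × 10.05 = 6.7233 + 2.7135 = 9.44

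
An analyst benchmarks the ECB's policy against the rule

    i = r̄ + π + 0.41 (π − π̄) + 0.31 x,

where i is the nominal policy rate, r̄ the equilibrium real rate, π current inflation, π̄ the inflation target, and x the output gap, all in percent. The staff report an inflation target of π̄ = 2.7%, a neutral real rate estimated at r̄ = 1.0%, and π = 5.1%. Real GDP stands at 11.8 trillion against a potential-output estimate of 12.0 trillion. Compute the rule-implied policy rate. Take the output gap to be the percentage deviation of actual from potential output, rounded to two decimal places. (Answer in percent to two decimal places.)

6.57%

Output gap = 100 × (11.8 − 12.0) / 12.0 = -1.67%.
i = 1.00 + 5.10 + 0.41 × (5.10 − 2.70) + 0.31 × (-1.67)
   = 1.00 + 5.1 + 0.984 − 0.5177 = 6.57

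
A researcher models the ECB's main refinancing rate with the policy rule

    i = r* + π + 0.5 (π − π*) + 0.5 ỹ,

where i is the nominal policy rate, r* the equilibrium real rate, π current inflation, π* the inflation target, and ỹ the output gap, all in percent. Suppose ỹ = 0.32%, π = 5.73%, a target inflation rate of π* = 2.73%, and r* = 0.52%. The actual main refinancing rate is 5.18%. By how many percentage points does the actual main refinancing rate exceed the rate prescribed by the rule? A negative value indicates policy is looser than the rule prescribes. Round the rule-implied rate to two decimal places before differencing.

-2.73 pp

i = 0.52 + 5.73 + 0.5 × (5.73 − 2.73) + 0.5 × 0.32
   = 0.52 + 5.73 + 1.5 + 0.16 = 7.91
Deviation = 5.18 − 7.91 = -2.73 pp.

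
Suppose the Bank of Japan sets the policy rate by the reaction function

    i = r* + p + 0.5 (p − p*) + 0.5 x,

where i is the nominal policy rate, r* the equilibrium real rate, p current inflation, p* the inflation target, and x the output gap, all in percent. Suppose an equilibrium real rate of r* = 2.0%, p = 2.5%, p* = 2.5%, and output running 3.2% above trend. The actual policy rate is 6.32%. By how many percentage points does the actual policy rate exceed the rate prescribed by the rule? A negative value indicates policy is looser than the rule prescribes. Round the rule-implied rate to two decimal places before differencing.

Output 3.2% above potential → x = 3.2.
i = 2.0 + 2.5 + 0.5 × (2.5 − 2.5) + 0.5 × 3.2
   = 2.0 + 2.5 + 0 + 1.6 = 6.10
Deviation = 6.32 − 6.10 = 0.22 pp.

0.22 pp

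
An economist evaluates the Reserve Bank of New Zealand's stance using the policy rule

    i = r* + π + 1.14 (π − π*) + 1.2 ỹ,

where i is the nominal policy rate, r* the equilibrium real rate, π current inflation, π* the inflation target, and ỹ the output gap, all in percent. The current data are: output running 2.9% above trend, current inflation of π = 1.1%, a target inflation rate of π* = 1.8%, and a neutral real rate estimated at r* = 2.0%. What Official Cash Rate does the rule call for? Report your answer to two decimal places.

Output 2.9% above potential → ỹ = 2.9.
i = 2.0 + 1.1 + 1.14 × (1.1 − 1.8) + 1.2 × 2.9
   = 2.0 + 1.1 − 0.798 + 3.48 = 5.78

5.78%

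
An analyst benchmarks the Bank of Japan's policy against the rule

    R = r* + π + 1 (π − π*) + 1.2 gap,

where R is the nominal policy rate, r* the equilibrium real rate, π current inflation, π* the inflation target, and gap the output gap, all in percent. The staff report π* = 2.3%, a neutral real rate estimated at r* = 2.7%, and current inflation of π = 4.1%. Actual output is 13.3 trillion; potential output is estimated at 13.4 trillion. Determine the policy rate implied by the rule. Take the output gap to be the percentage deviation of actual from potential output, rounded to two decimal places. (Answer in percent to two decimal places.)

7.70%

Output gap = 100 × (13.3 − 13.4) / 13.4 = -0.75%.
R = 2.70 + 4.10 + 1 × (4.10 − 2.30) + 1.2 × (-0.75)
   = 2.70 + 4.1 + 1.8 − 0.9 = 7.70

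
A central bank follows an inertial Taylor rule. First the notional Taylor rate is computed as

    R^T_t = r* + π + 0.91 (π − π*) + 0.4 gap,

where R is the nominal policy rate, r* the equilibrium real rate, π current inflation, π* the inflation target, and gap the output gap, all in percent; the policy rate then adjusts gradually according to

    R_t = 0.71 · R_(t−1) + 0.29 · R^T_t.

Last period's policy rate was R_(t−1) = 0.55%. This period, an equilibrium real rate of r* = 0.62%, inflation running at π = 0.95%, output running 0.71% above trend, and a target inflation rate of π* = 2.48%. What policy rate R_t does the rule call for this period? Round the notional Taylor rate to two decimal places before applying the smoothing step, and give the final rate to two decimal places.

0.52%

Output 0.71% above potential → gap = 0.71.
R^T_t = 0.62 + 0.95 + 0.91 × (0.95 − 2.48) + 0.4 × 0.71
   = 0.62 + 0.95 − 1.3923 + 0.284 = 0.46
R_t = 0.71 × 0.55 + 0.29 × 0.46 = 0.3905 + 0.1334 = 0.52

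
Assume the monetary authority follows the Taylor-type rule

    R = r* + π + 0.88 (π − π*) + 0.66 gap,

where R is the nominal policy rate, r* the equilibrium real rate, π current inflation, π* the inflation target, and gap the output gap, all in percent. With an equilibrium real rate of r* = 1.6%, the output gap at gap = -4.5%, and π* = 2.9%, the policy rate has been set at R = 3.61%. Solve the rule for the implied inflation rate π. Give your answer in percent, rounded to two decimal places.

4.01%

Collecting π: R = r* + (1 + 0.88) π − 0.88 π* + 0.66 gap
1.88 π = 3.61 − 1.6 + 0.88 × 2.9 − 0.66 × (-4.5) = 7.532
π = 7.532 / 1.88 = 4.01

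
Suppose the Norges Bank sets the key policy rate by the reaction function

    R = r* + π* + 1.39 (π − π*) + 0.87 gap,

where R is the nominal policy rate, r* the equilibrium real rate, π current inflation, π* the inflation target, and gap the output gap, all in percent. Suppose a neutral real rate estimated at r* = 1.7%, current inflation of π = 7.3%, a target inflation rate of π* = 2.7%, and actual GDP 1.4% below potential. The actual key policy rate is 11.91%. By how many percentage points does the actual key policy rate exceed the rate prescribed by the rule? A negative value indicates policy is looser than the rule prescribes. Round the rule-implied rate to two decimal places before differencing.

2.33 pp

Output 1.4% below potential → gap = -1.4.
R = 1.7 + 2.7 + 1.39 × (7.3 − 2.7) + 0.87 × (-1.4)
   = 1.7 + 2.7 + 6.394 − 1.218 = 9.58
Deviation = 11.91 − 9.58 = 2.33 pp.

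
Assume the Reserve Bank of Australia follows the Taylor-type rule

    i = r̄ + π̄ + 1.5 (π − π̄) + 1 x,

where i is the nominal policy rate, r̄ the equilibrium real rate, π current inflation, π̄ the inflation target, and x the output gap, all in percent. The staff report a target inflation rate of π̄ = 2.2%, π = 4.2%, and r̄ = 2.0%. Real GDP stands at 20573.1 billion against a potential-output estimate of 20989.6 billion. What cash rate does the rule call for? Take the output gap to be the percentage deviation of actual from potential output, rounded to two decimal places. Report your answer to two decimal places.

5.22%

Output gap = 100 × (20573.1 − 20989.6) / 20989.6 = -1.98%.
i = 2.00 + 2.20 + 1.5 × (4.20 − 2.20) + 1 × (-1.98)
   = 2.00 + 2.2 + 3 − 1.98 = 5.22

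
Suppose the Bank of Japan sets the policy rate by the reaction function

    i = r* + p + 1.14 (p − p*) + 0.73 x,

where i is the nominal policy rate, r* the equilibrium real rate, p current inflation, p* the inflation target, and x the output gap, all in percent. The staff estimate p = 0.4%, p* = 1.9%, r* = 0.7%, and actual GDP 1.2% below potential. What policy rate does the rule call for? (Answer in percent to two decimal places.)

Output 1.2% below potential → x = -1.2.
i = 0.7 + 0.4 + 1.14 × (0.4 − 1.9) + 0.73 × (-1.2)
   = 0.7 + 0.4 − 1.71 − 0.876 = -1.49

-1.49%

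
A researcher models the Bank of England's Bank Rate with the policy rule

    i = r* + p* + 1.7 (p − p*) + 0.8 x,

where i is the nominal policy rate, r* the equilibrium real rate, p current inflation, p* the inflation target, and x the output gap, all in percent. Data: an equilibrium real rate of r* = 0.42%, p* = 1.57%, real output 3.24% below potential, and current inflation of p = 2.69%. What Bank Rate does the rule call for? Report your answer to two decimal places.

Output 3.24% below potential → x = -3.24.
i = 0.42 + 1.57 + 1.7 × (2.69 − 1.57) + 0.8 × (-3.24)
   = 0.42 + 1.57 + 1.904 − 2.592 = 1.30

1.30%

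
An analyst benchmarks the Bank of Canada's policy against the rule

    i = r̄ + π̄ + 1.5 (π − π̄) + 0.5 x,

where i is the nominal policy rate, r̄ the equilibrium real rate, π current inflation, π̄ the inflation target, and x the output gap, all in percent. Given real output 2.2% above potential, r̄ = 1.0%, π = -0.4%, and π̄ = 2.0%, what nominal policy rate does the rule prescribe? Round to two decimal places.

Output 2.2% above potential → x = 2.2.
i = 1.0 + 2.0 + 1.5 × (-0.4 − 2.0) + 0.5 × 2.2
   = 1.0 + 2 − 3.6 + 1.1 = 0.50

0.50%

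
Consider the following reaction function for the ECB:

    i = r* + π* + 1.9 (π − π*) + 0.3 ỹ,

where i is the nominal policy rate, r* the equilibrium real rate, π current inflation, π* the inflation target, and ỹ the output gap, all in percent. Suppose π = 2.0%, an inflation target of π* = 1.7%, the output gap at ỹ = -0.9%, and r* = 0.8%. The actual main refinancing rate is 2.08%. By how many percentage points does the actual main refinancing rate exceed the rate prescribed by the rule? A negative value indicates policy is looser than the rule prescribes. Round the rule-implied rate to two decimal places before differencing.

-0.72 pp

i = 0.8 + 1.7 + 1.9 × (2.0 − 1.7) + 0.3 × (-0.9)
   = 0.8 + 1.7 + 0.57 − 0.27 = 2.80
Deviation = 2.08 − 2.80 = -0.72 pp.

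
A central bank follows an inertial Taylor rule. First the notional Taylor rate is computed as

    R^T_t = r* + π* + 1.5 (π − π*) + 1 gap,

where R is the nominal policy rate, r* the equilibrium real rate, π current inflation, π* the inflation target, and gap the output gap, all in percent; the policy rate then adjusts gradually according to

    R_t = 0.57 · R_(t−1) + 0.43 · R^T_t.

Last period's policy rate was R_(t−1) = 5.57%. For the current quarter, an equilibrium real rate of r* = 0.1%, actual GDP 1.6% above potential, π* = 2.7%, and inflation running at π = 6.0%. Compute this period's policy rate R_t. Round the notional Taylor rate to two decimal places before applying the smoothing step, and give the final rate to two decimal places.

7.20%

Output 1.6% above potential → gap = 1.6.
R^T_t = 0.1 + 2.7 + 1.5 × (6.0 − 2.7) + 1 × 1.6
   = 0.1 + 2.7 + 4.95 + 1.6 = 9.35
R_t = 0.57 × 5.57 + 0.43 × 9.35 = 3.1749 + 4.0205 = 7.20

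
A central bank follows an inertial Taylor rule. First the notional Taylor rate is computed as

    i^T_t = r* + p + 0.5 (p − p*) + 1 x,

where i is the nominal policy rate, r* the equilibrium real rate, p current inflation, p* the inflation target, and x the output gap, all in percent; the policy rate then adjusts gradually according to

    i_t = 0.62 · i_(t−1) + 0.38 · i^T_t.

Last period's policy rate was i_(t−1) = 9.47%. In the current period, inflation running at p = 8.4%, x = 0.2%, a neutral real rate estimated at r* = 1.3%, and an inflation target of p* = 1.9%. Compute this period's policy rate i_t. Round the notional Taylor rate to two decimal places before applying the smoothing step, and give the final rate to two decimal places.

i^T_t = 1.3 + 8.4 + 0.5 × (8.4 − 1.9) + 1 × 0.2
   = 1.3 + 8.4 + 3.25 + 0.2 = 13.15
i_t = 0.62 × 9.47 + 0.38 × 13.15 = 5.8714 + 4.997 = 10.87

10.87%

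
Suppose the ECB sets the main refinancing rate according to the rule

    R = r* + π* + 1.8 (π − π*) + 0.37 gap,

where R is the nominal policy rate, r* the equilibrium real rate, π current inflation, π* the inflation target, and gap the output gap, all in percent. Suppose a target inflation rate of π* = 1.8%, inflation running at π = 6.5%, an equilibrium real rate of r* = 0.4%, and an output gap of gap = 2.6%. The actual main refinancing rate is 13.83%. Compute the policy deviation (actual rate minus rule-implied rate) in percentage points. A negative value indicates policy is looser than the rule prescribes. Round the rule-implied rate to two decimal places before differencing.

R = 0.4 + 1.8 + 1.8 × (6.5 − 1.8) + 0.37 × 2.6
   = 0.4 + 1.8 + 8.46 + 0.962 = 11.62
Deviation = 13.83 − 11.62 = 2.21 pp.

2.21 pp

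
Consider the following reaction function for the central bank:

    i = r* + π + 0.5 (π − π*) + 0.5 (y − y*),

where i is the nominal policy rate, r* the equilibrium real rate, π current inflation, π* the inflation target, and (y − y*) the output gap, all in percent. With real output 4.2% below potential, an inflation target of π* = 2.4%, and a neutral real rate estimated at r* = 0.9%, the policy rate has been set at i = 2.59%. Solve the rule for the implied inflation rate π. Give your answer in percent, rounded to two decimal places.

3.33%

Output 4.2% below potential → (y − y*) = -4.2.
Collecting π: i = r* + (1 + 0.5) π − 0.5 π* + 0.5 (y − y*)
1.5 π = 2.59 − 0.9 + 0.5 × 2.4 − 0.5 × (-4.2) = 4.99
π = 4.99 / 1.5 = 3.33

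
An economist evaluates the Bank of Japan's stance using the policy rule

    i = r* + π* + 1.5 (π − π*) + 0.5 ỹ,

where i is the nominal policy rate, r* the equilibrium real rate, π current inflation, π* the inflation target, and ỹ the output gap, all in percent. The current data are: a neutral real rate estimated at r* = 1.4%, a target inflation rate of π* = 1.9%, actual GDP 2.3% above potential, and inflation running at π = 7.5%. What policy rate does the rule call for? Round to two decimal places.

Output 2.3% above potential → ỹ = 2.3.
i = 1.4 + 1.9 + 1.5 × (7.5 − 1.9) + 0.5 × 2.3
   = 1.4 + 1.9 + 8.4 + 1.15 = 12.85

12.85%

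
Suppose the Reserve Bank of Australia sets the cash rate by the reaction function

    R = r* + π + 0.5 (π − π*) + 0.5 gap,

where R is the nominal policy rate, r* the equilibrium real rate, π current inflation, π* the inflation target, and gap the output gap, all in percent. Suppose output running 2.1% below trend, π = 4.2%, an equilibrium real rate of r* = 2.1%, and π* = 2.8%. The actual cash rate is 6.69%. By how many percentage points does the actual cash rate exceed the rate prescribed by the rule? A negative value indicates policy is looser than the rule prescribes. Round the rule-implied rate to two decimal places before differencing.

Output 2.1% below potential → gap = -2.1.
R = 2.1 + 4.2 + 0.5 × (4.2 − 2.8) + 0.5 × (-2.1)
   = 2.1 + 4.2 + 0.7 − 1.05 = 5.95
Deviation = 6.69 − 5.95 = 0.74 pp.

0.74 pp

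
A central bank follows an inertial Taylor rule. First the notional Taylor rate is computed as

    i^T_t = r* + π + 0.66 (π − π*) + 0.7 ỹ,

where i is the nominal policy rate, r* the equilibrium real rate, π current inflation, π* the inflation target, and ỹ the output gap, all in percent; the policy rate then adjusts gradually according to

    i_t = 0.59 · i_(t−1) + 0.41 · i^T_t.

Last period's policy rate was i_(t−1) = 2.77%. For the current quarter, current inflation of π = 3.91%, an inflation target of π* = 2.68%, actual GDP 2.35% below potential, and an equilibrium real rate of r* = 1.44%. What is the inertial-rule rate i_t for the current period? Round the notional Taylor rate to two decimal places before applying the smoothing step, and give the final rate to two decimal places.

3.49%

Output 2.35% below potential → ỹ = -2.35.
i^T_t = 1.44 + 3.91 + 0.66 × (3.91 − 2.68) + 0.7 × (-2.35)
   = 1.44 + 3.91 + 0.8118 − 1.645 = 4.52
i_t = 0.59 × 2.77 + 0.41 × 4.52 = 1.6343 + 1.8532 = 3.49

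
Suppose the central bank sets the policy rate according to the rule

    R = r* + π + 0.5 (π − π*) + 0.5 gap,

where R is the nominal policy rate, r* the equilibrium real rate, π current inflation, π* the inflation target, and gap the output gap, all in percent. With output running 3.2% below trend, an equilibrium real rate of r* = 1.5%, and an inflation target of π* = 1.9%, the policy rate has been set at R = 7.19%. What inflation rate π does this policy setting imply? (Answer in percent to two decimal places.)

Output 3.2% below potential → gap = -3.2.
Collecting π: R = r* + (1 + 0.5) π − 0.5 π* + 0.5 gap
1.5 π = 7.19 − 1.5 + 0.5 × 1.9 − 0.5 × (-3.2) = 8.24
π = 8.24 / 1.5 = 5.49

5.49%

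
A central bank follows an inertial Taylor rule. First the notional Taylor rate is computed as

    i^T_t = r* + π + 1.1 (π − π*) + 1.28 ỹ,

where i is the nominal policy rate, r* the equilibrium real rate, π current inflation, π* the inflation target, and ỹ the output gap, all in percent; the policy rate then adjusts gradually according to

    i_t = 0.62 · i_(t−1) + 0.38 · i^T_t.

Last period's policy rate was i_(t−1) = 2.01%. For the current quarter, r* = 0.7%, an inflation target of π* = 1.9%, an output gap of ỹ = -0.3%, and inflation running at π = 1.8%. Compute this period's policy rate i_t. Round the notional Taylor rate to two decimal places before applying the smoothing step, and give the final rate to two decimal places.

i^T_t = 0.7 + 1.8 + 1.1 × (1.8 − 1.9) + 1.28 × (-0.3)
   = 0.7 + 1.8 − 0.11 − 0.384 = 2.01
i_t = 0.62 × 2.01 + 0.38 × 2.01 = 1.2462 + 0.7638 = 2.01

2.01%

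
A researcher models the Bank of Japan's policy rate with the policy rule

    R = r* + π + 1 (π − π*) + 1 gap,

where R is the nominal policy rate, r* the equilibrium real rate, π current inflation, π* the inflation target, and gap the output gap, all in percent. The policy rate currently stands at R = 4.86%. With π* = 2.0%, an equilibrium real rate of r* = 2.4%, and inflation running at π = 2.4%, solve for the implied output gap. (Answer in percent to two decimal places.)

1 gap = 4.86 − 2.4 − 2.4 − 1 × (2.4 − 2.0) = -0.34
gap = -0.34 / 1 = -0.34

-0.34%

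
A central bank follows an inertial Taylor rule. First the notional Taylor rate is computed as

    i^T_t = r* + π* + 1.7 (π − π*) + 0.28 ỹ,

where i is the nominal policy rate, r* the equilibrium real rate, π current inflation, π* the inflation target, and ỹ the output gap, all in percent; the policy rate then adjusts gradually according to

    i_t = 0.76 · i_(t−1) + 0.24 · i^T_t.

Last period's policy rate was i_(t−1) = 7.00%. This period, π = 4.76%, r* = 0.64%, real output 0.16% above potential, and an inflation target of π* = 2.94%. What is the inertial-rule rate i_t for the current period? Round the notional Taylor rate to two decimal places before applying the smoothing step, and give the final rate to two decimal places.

Output 0.16% above potential → ỹ = 0.16.
i^T_t = 0.64 + 2.94 + 1.7 × (4.76 − 2.94) + 0.28 × 0.16
   = 0.64 + 2.94 + 3.094 + 0.0448 = 6.72
i_t = 0.76 × 7.00 + 0.24 × 6.72 = 5.32 + 1.6128 = 6.93

6.93%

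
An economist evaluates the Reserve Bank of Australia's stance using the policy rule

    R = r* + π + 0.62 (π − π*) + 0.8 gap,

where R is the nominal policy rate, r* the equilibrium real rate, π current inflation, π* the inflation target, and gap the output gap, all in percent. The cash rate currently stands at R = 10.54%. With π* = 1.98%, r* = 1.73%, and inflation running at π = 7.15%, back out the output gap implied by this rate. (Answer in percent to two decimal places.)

0.8 gap = 10.54 − 1.73 − 7.15 − 0.62 × (7.15 − 1.98) = -1.5454
gap = -1.5454 / 0.8 = -1.93

-1.93%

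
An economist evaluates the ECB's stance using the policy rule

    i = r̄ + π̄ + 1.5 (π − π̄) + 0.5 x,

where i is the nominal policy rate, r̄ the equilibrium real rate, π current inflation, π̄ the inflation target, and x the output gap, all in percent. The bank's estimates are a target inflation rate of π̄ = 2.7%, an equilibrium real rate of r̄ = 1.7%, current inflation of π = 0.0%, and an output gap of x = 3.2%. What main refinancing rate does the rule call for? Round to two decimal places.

i = 1.7 + 2.7 + 1.5 × (0.0 − 2.7) + 0.5 × 3.2
   = 1.7 + 2.7 − 4.05 + 1.6 = 1.95

1.95%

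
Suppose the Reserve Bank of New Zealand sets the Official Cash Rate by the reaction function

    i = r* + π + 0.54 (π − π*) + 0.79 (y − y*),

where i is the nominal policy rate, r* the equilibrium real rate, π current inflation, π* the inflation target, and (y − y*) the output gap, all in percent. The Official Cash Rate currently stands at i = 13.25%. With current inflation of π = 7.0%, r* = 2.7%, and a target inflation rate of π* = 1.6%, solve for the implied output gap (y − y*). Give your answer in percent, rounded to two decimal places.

0.79 (y − y*) = 13.25 − 2.7 − 7.0 − 0.54 × (7.0 − 1.6) = 0.634
(y − y*) = 0.634 / 0.79 = 0.80

0.80%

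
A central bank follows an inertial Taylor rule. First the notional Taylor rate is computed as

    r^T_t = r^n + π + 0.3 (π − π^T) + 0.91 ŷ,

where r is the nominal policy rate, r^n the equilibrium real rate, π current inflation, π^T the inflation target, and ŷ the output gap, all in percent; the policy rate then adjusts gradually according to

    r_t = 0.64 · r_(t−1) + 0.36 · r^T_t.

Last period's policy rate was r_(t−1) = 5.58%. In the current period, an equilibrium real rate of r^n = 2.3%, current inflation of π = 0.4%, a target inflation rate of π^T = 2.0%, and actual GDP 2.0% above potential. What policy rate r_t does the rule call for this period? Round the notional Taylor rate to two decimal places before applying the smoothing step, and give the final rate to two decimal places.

5.03%

Output 2.0% above potential → ŷ = 2.0.
r^T_t = 2.3 + 0.4 + 0.3 × (0.4 − 2.0) + 0.91 × 2.0
   = 2.3 + 0.4 − 0.48 + 1.82 = 4.04
r_t = 0.64 × 5.58 + 0.36 × 4.04 = 3.5712 + 1.4544 = 5.03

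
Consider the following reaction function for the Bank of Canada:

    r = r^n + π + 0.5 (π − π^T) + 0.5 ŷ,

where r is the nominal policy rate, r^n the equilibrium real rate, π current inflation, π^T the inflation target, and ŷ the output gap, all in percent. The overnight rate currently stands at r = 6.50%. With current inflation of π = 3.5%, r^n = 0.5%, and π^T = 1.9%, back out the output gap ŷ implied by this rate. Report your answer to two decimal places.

0.5 ŷ = 6.50 − 0.5 − 3.5 − 0.5 × (3.5 − 1.9) = 1.7
ŷ = 1.7 / 0.5 = 3.40

3.40%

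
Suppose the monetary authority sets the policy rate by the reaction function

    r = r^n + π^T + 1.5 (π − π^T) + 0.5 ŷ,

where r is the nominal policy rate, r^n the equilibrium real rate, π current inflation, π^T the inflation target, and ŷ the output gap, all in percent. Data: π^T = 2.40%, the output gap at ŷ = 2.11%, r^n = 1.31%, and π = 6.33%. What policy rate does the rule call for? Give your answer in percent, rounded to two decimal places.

r = 1.31 + 2.40 + 1.5 × (6.33 − 2.40) + 0.5 × 2.11
   = 1.31 + 2.4 + 5.895 + 1.055 = 10.66

10.66%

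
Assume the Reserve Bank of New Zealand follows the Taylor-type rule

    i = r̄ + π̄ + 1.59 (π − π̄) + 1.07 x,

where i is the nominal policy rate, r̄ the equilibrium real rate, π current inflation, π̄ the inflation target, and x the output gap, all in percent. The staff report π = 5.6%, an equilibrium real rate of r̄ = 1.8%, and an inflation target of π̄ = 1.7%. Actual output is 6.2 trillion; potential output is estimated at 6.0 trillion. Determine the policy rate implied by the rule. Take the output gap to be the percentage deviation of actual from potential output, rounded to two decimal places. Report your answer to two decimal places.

13.26%

Output gap = 100 × (6.2 − 6.0) / 6.0 = 3.33%.
i = 1.80 + 1.70 + 1.59 × (5.60 − 1.70) + 1.07 × 3.33
   = 1.80 + 1.7 + 6.201 + 3.5631 = 13.26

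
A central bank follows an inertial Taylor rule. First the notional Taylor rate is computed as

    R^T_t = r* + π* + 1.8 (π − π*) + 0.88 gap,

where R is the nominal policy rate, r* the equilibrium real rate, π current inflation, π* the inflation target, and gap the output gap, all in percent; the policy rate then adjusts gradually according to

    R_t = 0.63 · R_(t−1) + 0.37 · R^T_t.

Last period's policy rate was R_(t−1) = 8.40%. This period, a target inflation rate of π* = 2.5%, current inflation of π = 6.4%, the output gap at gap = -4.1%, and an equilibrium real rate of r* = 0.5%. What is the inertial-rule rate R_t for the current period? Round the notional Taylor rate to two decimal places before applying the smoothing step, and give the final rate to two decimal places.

7.66%

R^T_t = 0.5 + 2.5 + 1.8 × (6.4 − 2.5) + 0.88 × (-4.1)
   = 0.5 + 2.5 + 7.02 − 3.608 = 6.41
R_t = 0.63 × 8.40 + 0.37 × 6.41 = 5.292 + 2.3717 = 7.66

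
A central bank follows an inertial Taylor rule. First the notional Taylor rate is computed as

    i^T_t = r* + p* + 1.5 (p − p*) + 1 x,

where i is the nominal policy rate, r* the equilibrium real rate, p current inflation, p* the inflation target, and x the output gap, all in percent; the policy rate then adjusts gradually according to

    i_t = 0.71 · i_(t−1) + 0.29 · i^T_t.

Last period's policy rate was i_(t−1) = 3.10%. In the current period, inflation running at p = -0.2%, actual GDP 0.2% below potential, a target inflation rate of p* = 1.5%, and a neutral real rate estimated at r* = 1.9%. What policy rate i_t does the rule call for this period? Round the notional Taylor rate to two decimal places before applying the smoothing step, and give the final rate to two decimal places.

Output 0.2% below potential → x = -0.2.
i^T_t = 1.9 + 1.5 + 1.5 × (-0.2 − 1.5) + 1 × (-0.2)
   = 1.9 + 1.5 − 2.55 − 0.2 = 0.65
i_t = 0.71 × 3.10 + 0.29 × 0.65 = 2.201 + 0.1885 = 2.39

2.39%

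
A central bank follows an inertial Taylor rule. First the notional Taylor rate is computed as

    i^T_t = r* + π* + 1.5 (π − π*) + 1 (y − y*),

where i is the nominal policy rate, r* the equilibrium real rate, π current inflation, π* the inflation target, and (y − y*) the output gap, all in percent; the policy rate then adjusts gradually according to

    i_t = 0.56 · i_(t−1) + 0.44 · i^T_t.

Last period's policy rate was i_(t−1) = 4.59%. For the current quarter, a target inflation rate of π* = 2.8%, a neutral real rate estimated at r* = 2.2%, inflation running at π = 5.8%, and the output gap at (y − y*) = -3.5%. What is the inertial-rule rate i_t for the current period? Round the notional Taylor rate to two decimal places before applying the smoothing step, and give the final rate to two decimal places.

i^T_t = 2.2 + 2.8 + 1.5 × (5.8 − 2.8) + 1 × (-3.5)
   = 2.2 + 2.8 + 4.5 − 3.5 = 6.00
i_t = 0.56 × 4.59 + 0.44 × 6.00 = 2.5704 + 2.64 = 5.21

5.21%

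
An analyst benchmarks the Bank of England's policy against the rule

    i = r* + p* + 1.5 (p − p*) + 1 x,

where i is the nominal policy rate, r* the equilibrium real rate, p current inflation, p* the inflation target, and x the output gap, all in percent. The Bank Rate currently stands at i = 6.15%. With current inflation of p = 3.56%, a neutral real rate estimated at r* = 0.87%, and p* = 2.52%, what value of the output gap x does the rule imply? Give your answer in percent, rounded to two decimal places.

1.20%

1 x = 6.15 − 0.87 − 2.52 − 1.5 × (3.56 − 2.52) = 1.2
x = 1.2 / 1 = 1.20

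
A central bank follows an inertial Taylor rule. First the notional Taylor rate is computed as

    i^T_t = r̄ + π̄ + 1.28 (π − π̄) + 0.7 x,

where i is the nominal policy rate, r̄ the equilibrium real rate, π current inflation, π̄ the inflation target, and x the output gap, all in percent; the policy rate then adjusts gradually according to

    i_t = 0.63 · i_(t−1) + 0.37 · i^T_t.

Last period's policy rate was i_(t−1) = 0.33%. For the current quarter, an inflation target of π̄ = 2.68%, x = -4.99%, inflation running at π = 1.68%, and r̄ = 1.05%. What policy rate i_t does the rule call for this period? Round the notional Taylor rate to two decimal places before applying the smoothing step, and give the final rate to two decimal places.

i^T_t = 1.05 + 2.68 + 1.28 × (1.68 − 2.68) + 0.7 × (-4.99)
   = 1.05 + 2.68 − 1.28 − 3.493 = -1.04
i_t = 0.63 × 0.33 + 0.37 × (-1.04) = 0.2079 − 0.3848 = -0.18

-0.18%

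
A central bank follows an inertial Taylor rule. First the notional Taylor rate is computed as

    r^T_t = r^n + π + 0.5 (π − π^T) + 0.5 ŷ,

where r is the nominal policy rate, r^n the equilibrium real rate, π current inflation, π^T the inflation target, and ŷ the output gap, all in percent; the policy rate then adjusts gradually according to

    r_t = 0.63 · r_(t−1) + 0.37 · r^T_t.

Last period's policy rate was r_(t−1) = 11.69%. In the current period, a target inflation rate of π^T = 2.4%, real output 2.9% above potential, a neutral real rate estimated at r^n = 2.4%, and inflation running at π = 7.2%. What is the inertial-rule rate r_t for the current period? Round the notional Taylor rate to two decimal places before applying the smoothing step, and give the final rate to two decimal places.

Output 2.9% above potential → ŷ = 2.9.
r^T_t = 2.4 + 7.2 + 0.5 × (7.2 − 2.4) + 0.5 × 2.9
   = 2.4 + 7.2 + 2.4 + 1.45 = 13.45
r_t = 0.63 × 11.69 + 0.37 × 13.45 = 7.3647 + 4.9765 = 12.34

12.34%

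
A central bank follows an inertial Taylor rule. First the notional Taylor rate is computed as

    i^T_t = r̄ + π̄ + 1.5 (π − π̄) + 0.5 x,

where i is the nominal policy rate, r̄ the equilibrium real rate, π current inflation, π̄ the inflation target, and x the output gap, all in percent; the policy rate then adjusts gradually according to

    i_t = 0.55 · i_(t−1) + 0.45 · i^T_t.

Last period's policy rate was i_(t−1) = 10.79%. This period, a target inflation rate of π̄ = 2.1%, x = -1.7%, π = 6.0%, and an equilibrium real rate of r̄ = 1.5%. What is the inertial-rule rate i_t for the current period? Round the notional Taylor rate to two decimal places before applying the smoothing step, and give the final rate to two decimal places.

i^T_t = 1.5 + 2.1 + 1.5 × (6.0 − 2.1) + 0.5 × (-1.7)
   = 1.5 + 2.1 + 5.85 − 0.85 = 8.60
i_t = 0.55 × 10.79 + 0.45 × 8.60 = 5.9345 + 3.87 = 9.80

9.80%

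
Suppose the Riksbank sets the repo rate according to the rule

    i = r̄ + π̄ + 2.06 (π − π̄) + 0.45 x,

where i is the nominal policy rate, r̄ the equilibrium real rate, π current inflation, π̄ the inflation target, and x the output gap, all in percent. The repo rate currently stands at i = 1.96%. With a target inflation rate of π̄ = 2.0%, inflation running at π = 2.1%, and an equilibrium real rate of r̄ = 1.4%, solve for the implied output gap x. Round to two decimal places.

0.45 x = 1.96 − 1.4 − 2.0 − 2.06 × (2.1 − 2.0) = -1.646
x = -1.646 / 0.45 = -3.66

-3.66%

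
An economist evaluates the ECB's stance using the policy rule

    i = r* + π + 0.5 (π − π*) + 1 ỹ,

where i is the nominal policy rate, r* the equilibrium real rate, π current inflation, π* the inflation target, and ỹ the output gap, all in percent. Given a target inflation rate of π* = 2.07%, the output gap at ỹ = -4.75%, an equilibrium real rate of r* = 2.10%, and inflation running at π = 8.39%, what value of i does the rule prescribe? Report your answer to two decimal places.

8.90%

i = 2.10 + 8.39 + 0.5 × (8.39 − 2.07) + 1 × (-4.75)
   = 2.10 + 8.39 + 3.16 − 4.75 = 8.90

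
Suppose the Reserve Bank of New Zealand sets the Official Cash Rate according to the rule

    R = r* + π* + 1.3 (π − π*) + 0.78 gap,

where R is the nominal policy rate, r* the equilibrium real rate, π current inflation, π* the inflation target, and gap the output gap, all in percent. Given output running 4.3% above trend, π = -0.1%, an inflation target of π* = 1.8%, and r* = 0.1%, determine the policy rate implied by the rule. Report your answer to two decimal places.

2.78%

Output 4.3% above potential → gap = 4.3.
R = 0.1 + 1.8 + 1.3 × (-0.1 − 1.8) + 0.78 × 4.3
   = 0.1 + 1.8 − 2.47 + 3.354 = 2.78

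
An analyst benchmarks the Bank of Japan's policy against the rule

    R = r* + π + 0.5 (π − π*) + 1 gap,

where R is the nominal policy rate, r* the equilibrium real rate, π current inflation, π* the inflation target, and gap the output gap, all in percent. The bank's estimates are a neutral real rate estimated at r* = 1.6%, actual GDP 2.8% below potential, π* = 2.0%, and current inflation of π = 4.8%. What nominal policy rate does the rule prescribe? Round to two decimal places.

5.00%

Output 2.8% below potential → gap = -2.8.
R = 1.6 + 4.8 + 0.5 × (4.8 − 2.0) + 1 × (-2.8)
   = 1.6 + 4.8 + 1.4 − 2.8 = 5.00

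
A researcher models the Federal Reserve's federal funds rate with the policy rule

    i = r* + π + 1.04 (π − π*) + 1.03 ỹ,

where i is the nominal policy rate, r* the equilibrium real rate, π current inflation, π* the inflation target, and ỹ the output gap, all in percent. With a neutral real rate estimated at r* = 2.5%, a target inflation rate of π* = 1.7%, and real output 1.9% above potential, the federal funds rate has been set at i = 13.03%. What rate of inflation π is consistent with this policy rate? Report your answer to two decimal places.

5.07%

Output 1.9% above potential → ỹ = 1.9.
Collecting π: i = r* + (1 + 1.04) π − 1.04 π* + 1.03 ỹ
2.04 π = 13.03 − 2.5 + 1.04 × 1.7 − 1.03 × 1.9 = 10.341
π = 10.341 / 2.04 = 5.07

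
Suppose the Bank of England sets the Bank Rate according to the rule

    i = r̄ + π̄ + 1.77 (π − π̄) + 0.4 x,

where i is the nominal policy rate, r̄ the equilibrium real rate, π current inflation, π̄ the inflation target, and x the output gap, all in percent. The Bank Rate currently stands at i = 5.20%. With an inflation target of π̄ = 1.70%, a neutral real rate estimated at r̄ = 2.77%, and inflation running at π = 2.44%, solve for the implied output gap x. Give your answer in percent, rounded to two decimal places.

0.4 x = 5.20 − 2.77 − 1.70 − 1.77 × (2.44 − 1.70) = -0.5798
x = -0.5798 / 0.4 = -1.45

-1.45%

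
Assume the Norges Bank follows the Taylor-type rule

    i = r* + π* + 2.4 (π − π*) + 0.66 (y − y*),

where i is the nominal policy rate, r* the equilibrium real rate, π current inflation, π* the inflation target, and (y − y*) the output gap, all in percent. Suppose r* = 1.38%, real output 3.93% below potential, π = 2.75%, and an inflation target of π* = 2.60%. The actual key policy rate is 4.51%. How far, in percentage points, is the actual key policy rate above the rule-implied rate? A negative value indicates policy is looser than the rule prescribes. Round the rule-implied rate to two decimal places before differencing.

2.76 pp

Output 3.93% below potential → (y − y*) = -3.93.
i = 1.38 + 2.60 + 2.4 × (2.75 − 2.60) + 0.66 × (-3.93)
   = 1.38 + 2.6 + 0.36 − 2.5938 = 1.75
Deviation = 4.51 − 1.75 = 2.76 pp.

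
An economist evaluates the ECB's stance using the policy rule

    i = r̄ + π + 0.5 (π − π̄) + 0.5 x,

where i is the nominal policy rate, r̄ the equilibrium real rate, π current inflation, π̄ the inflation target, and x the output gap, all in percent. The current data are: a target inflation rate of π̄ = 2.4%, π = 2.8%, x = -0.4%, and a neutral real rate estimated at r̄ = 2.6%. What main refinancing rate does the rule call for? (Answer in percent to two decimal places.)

i = 2.6 + 2.8 + 0.5 × (2.8 − 2.4) + 0.5 × (-0.4)
   = 2.6 + 2.8 + 0.2 − 0.2 = 5.40

5.40%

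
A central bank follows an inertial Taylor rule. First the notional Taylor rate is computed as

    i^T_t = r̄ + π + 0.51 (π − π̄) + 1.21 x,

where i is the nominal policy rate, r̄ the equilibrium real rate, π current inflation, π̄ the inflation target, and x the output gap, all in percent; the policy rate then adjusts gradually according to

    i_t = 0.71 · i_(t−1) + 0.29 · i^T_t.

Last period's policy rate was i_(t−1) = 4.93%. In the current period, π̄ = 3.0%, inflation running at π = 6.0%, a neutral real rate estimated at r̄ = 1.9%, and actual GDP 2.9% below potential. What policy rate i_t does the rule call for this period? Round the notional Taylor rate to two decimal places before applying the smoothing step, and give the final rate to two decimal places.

5.22%

Output 2.9% below potential → x = -2.9.
i^T_t = 1.9 + 6.0 + 0.51 × (6.0 − 3.0) + 1.21 × (-2.9)
   = 1.9 + 6 + 1.53 − 3.509 = 5.92
i_t = 0.71 × 4.93 + 0.29 × 5.92 = 3.5003 + 1.7168 = 5.22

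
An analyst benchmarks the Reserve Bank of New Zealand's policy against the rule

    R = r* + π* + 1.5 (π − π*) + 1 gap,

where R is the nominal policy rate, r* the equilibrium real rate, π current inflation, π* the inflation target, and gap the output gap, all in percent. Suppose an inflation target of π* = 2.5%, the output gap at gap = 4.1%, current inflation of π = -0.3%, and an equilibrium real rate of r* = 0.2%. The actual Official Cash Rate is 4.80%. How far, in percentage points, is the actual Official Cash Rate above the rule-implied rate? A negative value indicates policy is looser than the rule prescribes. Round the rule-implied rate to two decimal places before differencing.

2.20 pp

R = 0.2 + 2.5 + 1.5 × (-0.3 − 2.5) + 1 × 4.1
   = 0.2 + 2.5 − 4.2 + 4.1 = 2.60
Deviation = 4.80 − 2.60 = 2.20 pp.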